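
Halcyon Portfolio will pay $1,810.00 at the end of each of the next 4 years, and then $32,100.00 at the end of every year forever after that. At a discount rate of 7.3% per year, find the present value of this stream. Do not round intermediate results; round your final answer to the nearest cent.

$337818.44

PV of 4-year annuity: $1,810.00 × [1 − (1+0.073)^−4] / 0.073 = 6089.55869
Perpetuity value at year 4: $32,100.00 / 0.073 = 439726.02740
PV of perpetuity: 439726.02740 / (1+0.073)^4 = 331728.88152
Total PV = 6089.55869 + 331728.88152 = 337818.44021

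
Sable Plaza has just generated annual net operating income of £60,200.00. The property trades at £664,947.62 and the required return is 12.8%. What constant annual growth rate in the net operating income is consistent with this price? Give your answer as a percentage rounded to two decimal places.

P = D₀(1+g)/(r−g) ⇒ P(r−g) = D₀(1+g) ⇒ g(P+D₀) = P·r − D₀
g = (P·r − D₀)/(P + D₀) = (£664,947.62×0.128 − £60,200.00) / (£664,947.62 + £60,200.00) = 0.034356

3.44%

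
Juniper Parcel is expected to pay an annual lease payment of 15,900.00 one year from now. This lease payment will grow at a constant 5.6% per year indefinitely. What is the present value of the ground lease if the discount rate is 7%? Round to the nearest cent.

1135714.29

Growing perpetuity: P = D₁ / (r − g) = 15,900.0000 / (0.07 − 0.056) = 1,135,714.29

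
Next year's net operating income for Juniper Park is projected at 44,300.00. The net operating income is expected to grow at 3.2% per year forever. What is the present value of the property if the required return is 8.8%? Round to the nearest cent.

Growing perpetuity: P = D₁ / (r − g) = 44,300.0000 / (0.088 − 0.032) = 791,071.43

791071.43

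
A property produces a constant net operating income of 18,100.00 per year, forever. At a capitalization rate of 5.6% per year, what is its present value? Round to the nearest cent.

323214.29

Level perpetuity: PV = C / r = 18,100.00 / 0.056 = 323,214.29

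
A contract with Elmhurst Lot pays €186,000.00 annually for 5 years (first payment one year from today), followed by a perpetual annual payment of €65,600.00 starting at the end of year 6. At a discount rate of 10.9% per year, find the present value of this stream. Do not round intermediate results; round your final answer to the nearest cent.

PV of 5-year annuity: €186,000.00 × [1 − (1+0.109)^−5] / 0.109 = 689169.63621
Perpetuity value at year 5: €65,600.00 / 0.109 = 601834.86239
PV of perpetuity: 601834.86239 / (1+0.109)^5 = 358772.88316
Total PV = 689169.63621 + 358772.88316 = 1047942.51937

€1047942.52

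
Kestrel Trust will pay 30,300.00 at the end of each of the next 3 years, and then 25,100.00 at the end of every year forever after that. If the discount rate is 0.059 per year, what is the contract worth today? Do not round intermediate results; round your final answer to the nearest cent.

439349.15

PV of 3-year annuity: 30,300.00 × [1 − (1+0.059)^−3] / 0.059 = 81142.34483
Perpetuity value at year 3: 25,100.00 / 0.059 = 425423.72881
PV of perpetuity: 425423.72881 / (1+0.059)^3 = 358206.80290
Total PV = 81142.34483 + 358206.80290 = 439349.14773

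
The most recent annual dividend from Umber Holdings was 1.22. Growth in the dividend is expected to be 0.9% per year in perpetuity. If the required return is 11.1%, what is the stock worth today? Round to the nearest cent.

12.07

D₁ = D₀ × (1 + g) = 1.22 × 1.009 = 1.2310
Growing perpetuity: P = D₁ / (r − g) = 1.2310 / (0.111 − 0.009) = 12.07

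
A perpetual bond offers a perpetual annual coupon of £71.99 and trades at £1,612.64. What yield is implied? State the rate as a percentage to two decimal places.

P = C/r ⇒ r = C/P = £71.99/£1,612.64 = 0.044641

4.46%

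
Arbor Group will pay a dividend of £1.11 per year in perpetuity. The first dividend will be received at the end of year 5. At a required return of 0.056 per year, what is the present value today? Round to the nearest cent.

£15.94

Value at end of year 4: C / r = £1.11 / 0.056 = £19.8214
Discount to today: PV = £19.8214 / (1 + 0.056)^4 = £19.8214 / 1.243528 = £15.94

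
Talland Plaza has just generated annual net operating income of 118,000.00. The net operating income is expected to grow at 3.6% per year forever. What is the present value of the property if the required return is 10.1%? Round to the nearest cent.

D₁ = D₀ × (1 + g) = 118,000.00 × 1.036 = 122,248.0000
Growing perpetuity: P = D₁ / (r − g) = 122,248.0000 / (0.101 − 0.036) = 1,880,738.46

1880738.46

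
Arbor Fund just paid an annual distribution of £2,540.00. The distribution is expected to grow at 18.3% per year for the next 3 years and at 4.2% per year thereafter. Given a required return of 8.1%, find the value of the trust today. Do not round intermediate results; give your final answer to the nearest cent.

£98094.04

D_1 = 3004.82000
D_2 = 3554.70206
D_3 = 4205.21254
Terminal value at year 3: TV = D_3×(1+g_2)/(r−g_2) = 4381.83146/0.039 = 112354.65291
P_0 = D_1/(1+r)^1 + D_2/(1+r)^2 + D_3/(1+r)^3 + TV/(1+r)^3
    = 2779.66698 + 3041.94823 + 3328.97757 + 88943.45193 = 98094.04470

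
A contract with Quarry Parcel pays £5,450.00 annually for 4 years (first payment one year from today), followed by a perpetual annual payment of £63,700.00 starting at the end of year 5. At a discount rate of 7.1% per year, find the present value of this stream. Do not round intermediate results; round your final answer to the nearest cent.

£700322.64

PV of 4-year annuity: £5,450.00 × [1 − (1+0.071)^−4] / 0.071 = 18418.70345
Perpetuity value at year 4: £63,700.00 / 0.071 = 897183.09859
PV of perpetuity: 897183.09859 / (1+0.071)^4 = 681903.94080
Total PV = 18418.70345 + 681903.94080 = 700322.64425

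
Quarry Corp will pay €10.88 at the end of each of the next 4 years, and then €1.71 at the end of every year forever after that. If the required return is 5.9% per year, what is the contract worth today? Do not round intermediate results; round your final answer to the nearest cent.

PV of 4-year annuity: €10.88 × [1 − (1+0.059)^−4] / 0.059 = 37.78684
Perpetuity value at year 4: €1.71 / 0.059 = 28.98305
PV of perpetuity: 28.98305 / (1+0.059)^4 = 23.04413
Total PV = 37.78684 + 23.04413 = 60.83096

€60.83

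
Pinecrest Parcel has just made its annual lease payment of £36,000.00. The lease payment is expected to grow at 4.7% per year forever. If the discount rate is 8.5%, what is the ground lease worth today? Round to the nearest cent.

D₁ = D₀ × (1 + g) = £36,000.00 × 1.047 = £37,692.0000
Growing perpetuity: P = D₁ / (r − g) = £37,692.0000 / (0.085 − 0.047) = £991,894.74

£991894.74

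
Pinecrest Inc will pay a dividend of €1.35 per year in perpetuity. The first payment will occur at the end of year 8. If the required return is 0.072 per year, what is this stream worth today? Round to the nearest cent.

Value at end of year 7: C / r = €1.35 / 0.072 = €18.7500
Discount to today: PV = €18.7500 / (1 + 0.072)^7 = €18.7500 / 1.626910 = €11.52

€11.52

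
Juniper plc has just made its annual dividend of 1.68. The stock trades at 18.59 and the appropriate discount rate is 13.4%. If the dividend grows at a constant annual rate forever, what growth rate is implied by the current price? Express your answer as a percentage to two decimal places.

4.00%

P = D₀(1+g)/(r−g) ⇒ P(r−g) = D₀(1+g) ⇒ g(P+D₀) = P·r − D₀
g = (P·r − D₀)/(P + D₀) = (18.59×0.134 − 1.68) / (18.59 + 1.68) = 0.040013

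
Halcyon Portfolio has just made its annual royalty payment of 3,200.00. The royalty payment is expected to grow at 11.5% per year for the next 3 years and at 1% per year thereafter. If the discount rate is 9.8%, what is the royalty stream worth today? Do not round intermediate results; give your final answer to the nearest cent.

48360.08

D_1 = 3568.00000
D_2 = 3978.32000
D_3 = 4435.82680
Terminal value at year 3: TV = D_3×(1+g_2)/(r−g_2) = 4480.18507/0.088 = 50911.19395
P_0 = D_1/(1+r)^1 + D_2/(1+r)^2 + D_3/(1+r)^3 + TV/(1+r)^3
    = 3249.54463 + 3299.85634 + 3350.94701 + 38459.73272 = 48360.08070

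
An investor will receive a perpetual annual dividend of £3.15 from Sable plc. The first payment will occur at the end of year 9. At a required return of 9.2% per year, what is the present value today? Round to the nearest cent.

Value at end of year 8: C / r = £3.15 / 0.092 = £34.2391
Discount to today: PV = £34.2391 / (1 + 0.092)^8 = £34.2391 / 2.022000 = £16.93

£16.93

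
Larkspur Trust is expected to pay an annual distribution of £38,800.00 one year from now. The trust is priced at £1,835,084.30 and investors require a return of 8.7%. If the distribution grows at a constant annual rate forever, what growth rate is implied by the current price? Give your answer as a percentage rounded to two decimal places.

P = D₁/(r−g) ⇒ g = r − D₁/P = 0.087 − £38,800.00/£1,835,084.30 = 0.065857

6.59%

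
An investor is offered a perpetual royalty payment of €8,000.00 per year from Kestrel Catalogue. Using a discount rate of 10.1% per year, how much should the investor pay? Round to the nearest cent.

€79207.92

Level perpetuity: PV = C / r = €8,000.00 / 0.101 = €79,207.92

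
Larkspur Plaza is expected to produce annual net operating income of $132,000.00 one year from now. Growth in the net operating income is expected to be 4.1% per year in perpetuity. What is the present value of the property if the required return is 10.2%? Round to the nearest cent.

Growing perpetuity: P = D₁ / (r − g) = $132,000.0000 / (0.102 − 0.041) = $2,163,934.43

$2163934.43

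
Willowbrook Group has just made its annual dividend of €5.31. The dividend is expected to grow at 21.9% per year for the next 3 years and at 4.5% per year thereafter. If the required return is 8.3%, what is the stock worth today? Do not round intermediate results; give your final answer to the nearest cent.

D_1 = 6.47289
D_2 = 7.89045
D_3 = 9.61846
Terminal value at year 3: TV = D_3×(1+g_2)/(r−g_2) = 10.05129/0.038 = 264.50771
P_0 = D_1/(1+r)^1 + D_2/(1+r)^2 + D_3/(1+r)^3 + TV/(1+r)^3
    = 5.97681 + 6.72737 + 7.57217 + 208.23463 = 228.51098

€228.51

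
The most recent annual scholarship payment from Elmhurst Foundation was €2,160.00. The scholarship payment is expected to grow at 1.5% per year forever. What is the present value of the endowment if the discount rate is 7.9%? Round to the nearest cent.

D₁ = D₀ × (1 + g) = €2,160.00 × 1.015 = €2,192.4000
Growing perpetuity: P = D₁ / (r − g) = €2,192.4000 / (0.079 − 0.015) = €34,256.25

€34256.25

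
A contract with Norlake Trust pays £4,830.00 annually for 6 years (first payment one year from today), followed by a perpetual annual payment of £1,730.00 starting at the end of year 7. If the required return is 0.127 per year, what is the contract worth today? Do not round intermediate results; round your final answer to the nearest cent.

£26118.68

PV of 6-year annuity: £4,830.00 × [1 − (1+0.127)^−6] / 0.127 = 19470.55834
Perpetuity value at year 6: £1,730.00 / 0.127 = 13622.04724
PV of perpetuity: 13622.04724 / (1+0.127)^6 = 6648.12055
Total PV = 19470.55834 + 6648.12055 = 26118.67889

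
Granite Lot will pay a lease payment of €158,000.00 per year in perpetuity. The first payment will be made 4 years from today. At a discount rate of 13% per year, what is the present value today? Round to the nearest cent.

€842322.50

Value at end of year 3: C / r = €158,000.00 / 0.13 = €1,215,384.6154
Discount to today: PV = €1,215,384.6154 / (1 + 0.13)^3 = €1,215,384.6154 / 1.442897 = €842,322.50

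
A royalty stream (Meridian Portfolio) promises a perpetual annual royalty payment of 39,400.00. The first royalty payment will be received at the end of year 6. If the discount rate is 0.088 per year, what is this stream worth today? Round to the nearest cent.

293676.42

Value at end of year 5: C / r = 39,400.00 / 0.088 = 447,727.2727
Discount to today: PV = 447,727.2727 / (1 + 0.088)^5 = 447,727.2727 / 1.524560 = 293,676.42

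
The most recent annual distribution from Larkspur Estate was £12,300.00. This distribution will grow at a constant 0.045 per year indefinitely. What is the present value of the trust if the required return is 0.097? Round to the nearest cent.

D₁ = D₀ × (1 + g) = £12,300.00 × 1.045 = £12,853.5000
Growing perpetuity: P = D₁ / (r − g) = £12,853.5000 / (0.097 − 0.045) = £247,182.69

£247182.69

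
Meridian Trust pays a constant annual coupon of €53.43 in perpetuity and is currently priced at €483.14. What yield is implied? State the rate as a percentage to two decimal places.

11.06%

P = C/r ⇒ r = C/P = €53.43/€483.14 = 0.110589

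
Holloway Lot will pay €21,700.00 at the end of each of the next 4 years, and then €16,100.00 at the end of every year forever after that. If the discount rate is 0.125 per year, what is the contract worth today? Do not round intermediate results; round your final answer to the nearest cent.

€145631.58

PV of 4-year annuity: €21,700.00 × [1 − (1+0.125)^−4] / 0.125 = 65222.37464
Perpetuity value at year 4: €16,100.00 / 0.125 = 128800.00000
PV of perpetuity: 128800.00000 / (1+0.125)^4 = 80409.20591
Total PV = 65222.37464 + 80409.20591 = 145631.58055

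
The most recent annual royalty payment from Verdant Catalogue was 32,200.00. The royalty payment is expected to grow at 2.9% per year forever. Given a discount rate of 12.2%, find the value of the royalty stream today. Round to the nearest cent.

356277.42

D₁ = D₀ × (1 + g) = 32,200.00 × 1.029 = 33,133.8000
Growing perpetuity: P = D₁ / (r − g) = 33,133.8000 / (0.122 − 0.029) = 356,277.42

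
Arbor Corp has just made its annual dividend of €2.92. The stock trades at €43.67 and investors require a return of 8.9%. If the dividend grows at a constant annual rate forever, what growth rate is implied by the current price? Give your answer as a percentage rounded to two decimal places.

P = D₀(1+g)/(r−g) ⇒ P(r−g) = D₀(1+g) ⇒ g(P+D₀) = P·r − D₀
g = (P·r − D₀)/(P + D₀) = (€43.67×0.089 − €2.92) / (€43.67 + €2.92) = 0.020748

2.07%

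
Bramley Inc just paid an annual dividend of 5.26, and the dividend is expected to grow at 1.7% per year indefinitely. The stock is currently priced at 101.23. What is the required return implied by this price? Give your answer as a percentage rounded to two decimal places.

6.98%

D₁ = 5.26 × 1.017 = 5.3494
P = D₁/(r − g) ⇒ r = D₁/P + g = 5.3494/101.23 + 0.017 = 0.052844 + 0.017 = 0.069844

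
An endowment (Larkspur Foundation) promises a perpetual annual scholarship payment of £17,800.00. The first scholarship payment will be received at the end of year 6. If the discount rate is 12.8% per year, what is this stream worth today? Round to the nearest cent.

Value at end of year 5: C / r = £17,800.00 / 0.128 = £139,062.5000
Discount to today: PV = £139,062.5000 / (1 + 0.128)^5 = £139,062.5000 / 1.826188 = £76,149.06

£76149.06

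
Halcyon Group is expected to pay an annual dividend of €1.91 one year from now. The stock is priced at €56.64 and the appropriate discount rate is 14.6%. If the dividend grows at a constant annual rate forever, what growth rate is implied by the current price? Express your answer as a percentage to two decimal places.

11.23%

P = D₁/(r−g) ⇒ g = r − D₁/P = 0.146 − €1.91/€56.64 = 0.112278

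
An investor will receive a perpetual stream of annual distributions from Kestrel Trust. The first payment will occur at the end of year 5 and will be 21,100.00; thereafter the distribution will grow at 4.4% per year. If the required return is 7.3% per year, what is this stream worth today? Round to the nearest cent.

548890.32

Value at end of year 4: C₁ / (r − g) = 21,100.00 / (0.073 − 0.044) = 727,586.2069
Discount to today: PV = 727,586.2069 / (1 + 0.073)^4 = 727,586.2069 / 1.325558 = 548,890.32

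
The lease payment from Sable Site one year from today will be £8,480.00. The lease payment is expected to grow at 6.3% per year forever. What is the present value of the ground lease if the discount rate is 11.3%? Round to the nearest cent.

Growing perpetuity: P = D₁ / (r − g) = £8,480.0000 / (0.113 − 0.063) = £169,600.00

£169600.00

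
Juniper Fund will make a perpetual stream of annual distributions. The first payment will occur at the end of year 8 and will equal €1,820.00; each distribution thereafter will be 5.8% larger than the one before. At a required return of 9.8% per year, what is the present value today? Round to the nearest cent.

Value at end of year 7: C₁ / (r − g) = €1,820.00 / (0.098 − 0.058) = €45,500.0000
Discount to today: PV = €45,500.0000 / (1 + 0.098)^7 = €45,500.0000 / 1.924050 = €23,648.03

€23648.03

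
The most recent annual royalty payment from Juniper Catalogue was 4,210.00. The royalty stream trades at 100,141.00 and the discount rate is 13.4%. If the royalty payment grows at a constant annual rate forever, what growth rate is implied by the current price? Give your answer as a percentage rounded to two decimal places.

8.82%

P = D₀(1+g)/(r−g) ⇒ P(r−g) = D₀(1+g) ⇒ g(P+D₀) = P·r − D₀
g = (P·r − D₀)/(P + D₀) = (100,141.00×0.134 − 4,210.00) / (100,141.00 + 4,210.00) = 0.088249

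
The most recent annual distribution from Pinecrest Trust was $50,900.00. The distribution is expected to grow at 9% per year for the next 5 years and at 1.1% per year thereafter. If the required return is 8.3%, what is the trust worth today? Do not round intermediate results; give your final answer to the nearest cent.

$997597.09

D_1 = 55481.00000
D_2 = 60474.29000
D_3 = 65916.97610
D_4 = 71849.50395
D_5 = 78315.95930
Terminal value at year 5: TV = D_5×(1+g_2)/(r−g_2) = 79177.43486/0.072 = 1099686.59523
P_0 = D_1/(1+r)^1 + D_2/(1+r)^2 + D_3/(1+r)^3 + D_4/(1+r)^4 + D_5/(1+r)^5 + TV/(1+r)^5
    = 51228.99354 + 51560.11353 + 51893.37373 + 52228.78796 + 52566.37016 + 738119.44764 = 997597.08656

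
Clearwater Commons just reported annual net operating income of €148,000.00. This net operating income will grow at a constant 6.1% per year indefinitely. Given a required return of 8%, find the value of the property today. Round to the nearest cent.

D₁ = D₀ × (1 + g) = €148,000.00 × 1.061 = €157,028.0000
Growing perpetuity: P = D₁ / (r − g) = €157,028.0000 / (0.08 − 0.061) = €8,264,631.58

€8264631.58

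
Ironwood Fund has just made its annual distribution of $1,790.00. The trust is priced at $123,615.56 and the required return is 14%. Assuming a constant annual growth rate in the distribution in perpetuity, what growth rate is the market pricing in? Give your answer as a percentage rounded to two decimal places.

P = D₀(1+g)/(r−g) ⇒ P(r−g) = D₀(1+g) ⇒ g(P+D₀) = P·r − D₀
g = (P·r − D₀)/(P + D₀) = ($123,615.56×0.14 − $1,790.00) / ($123,615.56 + $1,790.00) = 0.123728

12.37%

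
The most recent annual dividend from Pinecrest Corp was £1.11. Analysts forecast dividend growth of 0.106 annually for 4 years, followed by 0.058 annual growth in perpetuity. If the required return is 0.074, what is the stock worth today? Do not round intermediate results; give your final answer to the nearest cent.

£87.33

D_1 = 1.22766
D_2 = 1.35779
D_3 = 1.50172
D_4 = 1.66090
Terminal value at year 4: TV = D_4×(1+g_2)/(r−g_2) = 1.75723/0.016 = 109.82701
P_0 = D_1/(1+r)^1 + D_2/(1+r)^2 + D_3/(1+r)^3 + D_4/(1+r)^4 + TV/(1+r)^4
    = 1.14307 + 1.17713 + 1.21220 + 1.24832 + 82.54524 = 87.32597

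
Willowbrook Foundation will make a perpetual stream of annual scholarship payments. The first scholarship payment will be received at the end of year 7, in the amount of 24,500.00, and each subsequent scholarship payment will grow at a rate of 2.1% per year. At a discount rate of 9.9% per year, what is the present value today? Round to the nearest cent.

178272.90

Value at end of year 6: C₁ / (r − g) = 24,500.00 / (0.099 − 0.021) = 314,102.5641
Discount to today: PV = 314,102.5641 / (1 + 0.099)^6 = 314,102.5641 / 1.761920 = 178,272.90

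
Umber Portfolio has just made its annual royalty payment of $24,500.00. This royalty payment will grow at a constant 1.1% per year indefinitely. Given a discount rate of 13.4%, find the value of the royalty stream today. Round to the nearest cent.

$201378.05

D₁ = D₀ × (1 + g) = $24,500.00 × 1.011 = $24,769.5000
Growing perpetuity: P = D₁ / (r − g) = $24,769.5000 / (0.134 − 0.011) = $201,378.05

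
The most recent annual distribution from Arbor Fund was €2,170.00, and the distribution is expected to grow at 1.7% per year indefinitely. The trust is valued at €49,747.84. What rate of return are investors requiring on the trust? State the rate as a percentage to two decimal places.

6.14%

D₁ = €2,170.00 × 1.017 = €2,206.8900
P = D₁/(r − g) ⇒ r = D₁/P + g = €2,206.8900/€49,747.84 + 0.017 = 0.044362 + 0.017 = 0.061362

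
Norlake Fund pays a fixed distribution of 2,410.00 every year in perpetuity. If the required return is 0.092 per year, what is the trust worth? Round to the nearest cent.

Level perpetuity: PV = C / r = 2,410.00 / 0.092 = 26,195.65

26195.65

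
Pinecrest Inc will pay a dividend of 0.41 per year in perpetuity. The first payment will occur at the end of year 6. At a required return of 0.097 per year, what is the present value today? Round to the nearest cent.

2.66

Value at end of year 5: C / r = 0.41 / 0.097 = 4.2268
Discount to today: PV = 4.2268 / (1 + 0.097)^5 = 4.2268 / 1.588668 = 2.66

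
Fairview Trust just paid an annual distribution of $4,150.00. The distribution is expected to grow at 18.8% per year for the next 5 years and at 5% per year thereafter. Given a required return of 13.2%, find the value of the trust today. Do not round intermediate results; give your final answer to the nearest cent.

$91691.22

D_1 = 4930.20000
D_2 = 5857.07760
D_3 = 6958.20819
D_4 = 8266.35133
D_5 = 9820.42538
Terminal value at year 5: TV = D_5×(1+g_2)/(r−g_2) = 10311.44665/0.082 = 125749.34935
P_0 = D_1/(1+r)^1 + D_2/(1+r)^2 + D_3/(1+r)^3 + D_4/(1+r)^4 + D_5/(1+r)^5 + TV/(1+r)^5
    = 4355.30035 + 4570.75691 + 4796.87209 + 5034.17318 + 5283.21355 + 67650.90525 = 91691.22134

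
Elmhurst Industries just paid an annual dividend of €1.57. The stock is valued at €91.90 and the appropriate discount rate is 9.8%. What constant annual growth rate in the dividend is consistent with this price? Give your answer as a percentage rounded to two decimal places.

7.96%

P = D₀(1+g)/(r−g) ⇒ P(r−g) = D₀(1+g) ⇒ g(P+D₀) = P·r − D₀
g = (P·r − D₀)/(P + D₀) = (€91.90×0.098 − €1.57) / (€91.90 + €1.57) = 0.079557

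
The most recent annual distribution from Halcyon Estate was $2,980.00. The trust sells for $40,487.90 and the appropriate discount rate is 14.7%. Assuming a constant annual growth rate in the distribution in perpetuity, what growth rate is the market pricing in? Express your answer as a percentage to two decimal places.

P = D₀(1+g)/(r−g) ⇒ P(r−g) = D₀(1+g) ⇒ g(P+D₀) = P·r − D₀
g = (P·r − D₀)/(P + D₀) = ($40,487.90×0.147 − $2,980.00) / ($40,487.90 + $2,980.00) = 0.068366

6.84%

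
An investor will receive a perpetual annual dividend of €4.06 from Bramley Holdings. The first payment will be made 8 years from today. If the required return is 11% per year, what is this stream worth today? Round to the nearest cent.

€17.78

Value at end of year 7: C / r = €4.06 / 0.11 = €36.9091
Discount to today: PV = €36.9091 / (1 + 0.11)^7 = €36.9091 / 2.076160 = €17.78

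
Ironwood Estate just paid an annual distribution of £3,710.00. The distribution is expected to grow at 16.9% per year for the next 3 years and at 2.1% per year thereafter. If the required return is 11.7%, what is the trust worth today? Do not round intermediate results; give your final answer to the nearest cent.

£57427.34

D_1 = 4336.99000
D_2 = 5069.94131
D_3 = 5926.76139
Terminal value at year 3: TV = D_3×(1+g_2)/(r−g_2) = 6051.22338/0.096 = 63033.57688
P_0 = D_1/(1+r)^1 + D_2/(1+r)^2 + D_3/(1+r)^3 + TV/(1+r)^3
    = 3882.71262 + 4063.46558 + 4252.63318 + 45228.52584 = 57427.33723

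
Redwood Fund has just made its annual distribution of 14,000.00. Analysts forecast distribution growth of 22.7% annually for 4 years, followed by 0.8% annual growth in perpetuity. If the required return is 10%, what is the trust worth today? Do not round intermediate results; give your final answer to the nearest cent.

D_1 = 17178.00000
D_2 = 21077.40600
D_3 = 25861.97716
D_4 = 31732.64598
Terminal value at year 4: TV = D_4×(1+g_2)/(r−g_2) = 31986.50715/0.092 = 347679.42550
P_0 = D_1/(1+r)^1 + D_2/(1+r)^2 + D_3/(1+r)^3 + D_4/(1+r)^4 + TV/(1+r)^4
    = 15616.36364 + 17419.34380 + 19430.48622 + 21673.82418 + 237469.72577 = 311609.74360

311609.74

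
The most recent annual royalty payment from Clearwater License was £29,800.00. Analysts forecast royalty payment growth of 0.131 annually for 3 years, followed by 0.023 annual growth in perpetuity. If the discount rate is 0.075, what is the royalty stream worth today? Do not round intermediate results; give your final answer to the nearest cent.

£781775.04

D_1 = 33703.80000
D_2 = 38118.99780
D_3 = 43112.58651
Terminal value at year 3: TV = D_3×(1+g_2)/(r−g_2) = 44104.17600/0.052 = 848157.23080
P_0 = D_1/(1+r)^1 + D_2/(1+r)^2 + D_3/(1+r)^3 + TV/(1+r)^3
    = 31352.37209 + 32985.61194 + 34703.93219 + 682733.12754 = 781775.04376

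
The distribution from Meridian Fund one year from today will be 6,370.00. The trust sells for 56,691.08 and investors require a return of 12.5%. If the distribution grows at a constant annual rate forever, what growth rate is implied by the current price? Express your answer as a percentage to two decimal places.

1.26%

P = D₁/(r−g) ⇒ g = r − D₁/P = 0.125 − 6,370.00/56,691.08 = 0.012637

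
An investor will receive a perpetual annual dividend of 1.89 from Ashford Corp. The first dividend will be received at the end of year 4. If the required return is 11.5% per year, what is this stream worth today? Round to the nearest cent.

Value at end of year 3: C / r = 1.89 / 0.115 = 16.4348
Discount to today: PV = 16.4348 / (1 + 0.115)^3 = 16.4348 / 1.386196 = 11.86

11.86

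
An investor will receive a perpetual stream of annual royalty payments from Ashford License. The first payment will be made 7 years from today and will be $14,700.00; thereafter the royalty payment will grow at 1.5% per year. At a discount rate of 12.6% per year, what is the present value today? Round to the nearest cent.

$64977.65

Value at end of year 6: C₁ / (r − g) = $14,700.00 / (0.126 − 0.015) = $132,432.4324
Discount to today: PV = $132,432.4324 / (1 + 0.126)^6 = $132,432.4324 / 2.038123 = $64,977.65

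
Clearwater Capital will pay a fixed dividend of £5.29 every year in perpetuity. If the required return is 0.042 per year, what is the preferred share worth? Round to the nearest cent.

Level perpetuity: PV = C / r = £5.29 / 0.042 = £125.95

£125.95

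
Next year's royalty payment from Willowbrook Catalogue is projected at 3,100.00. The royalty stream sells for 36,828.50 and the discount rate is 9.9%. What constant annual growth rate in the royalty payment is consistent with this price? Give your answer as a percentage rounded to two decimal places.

1.48%

P = D₁/(r−g) ⇒ g = r − D₁/P = 0.099 − 3,100.00/36,828.50 = 0.014826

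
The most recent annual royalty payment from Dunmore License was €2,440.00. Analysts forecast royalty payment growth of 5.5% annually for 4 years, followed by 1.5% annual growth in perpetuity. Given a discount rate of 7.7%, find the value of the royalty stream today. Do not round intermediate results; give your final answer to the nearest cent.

D_1 = 2574.20000
D_2 = 2715.78100
D_3 = 2865.14896
D_4 = 3022.73215
Terminal value at year 4: TV = D_4×(1+g_2)/(r−g_2) = 3068.07313/0.062 = 49485.05048
P_0 = D_1/(1+r)^1 + D_2/(1+r)^2 + D_3/(1+r)^3 + D_4/(1+r)^4 + TV/(1+r)^4
    = 2390.15785 + 2341.33382 + 2293.50713 + 2246.65741 + 36779.95592 = 46051.61213

€46051.61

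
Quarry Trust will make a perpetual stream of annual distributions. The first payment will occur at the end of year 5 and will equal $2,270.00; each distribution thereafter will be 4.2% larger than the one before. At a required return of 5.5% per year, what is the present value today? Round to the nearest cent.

Value at end of year 4: C₁ / (r − g) = $2,270.00 / (0.055 − 0.042) = $174,615.3846
Discount to today: PV = $174,615.3846 / (1 + 0.055)^4 = $174,615.3846 / 1.238825 = $140,952.46

$140952.46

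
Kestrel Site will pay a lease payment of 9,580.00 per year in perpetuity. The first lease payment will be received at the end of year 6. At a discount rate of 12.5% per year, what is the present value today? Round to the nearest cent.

42529.76

Value at end of year 5: C / r = 9,580.00 / 0.125 = 76,640.0000
Discount to today: PV = 76,640.0000 / (1 + 0.125)^5 = 76,640.0000 / 1.802032 = 42,529.76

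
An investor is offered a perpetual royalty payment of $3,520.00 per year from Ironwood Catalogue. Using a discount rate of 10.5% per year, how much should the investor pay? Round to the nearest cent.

$33523.81

Level perpetuity: PV = C / r = $3,520.00 / 0.105 = $33,523.81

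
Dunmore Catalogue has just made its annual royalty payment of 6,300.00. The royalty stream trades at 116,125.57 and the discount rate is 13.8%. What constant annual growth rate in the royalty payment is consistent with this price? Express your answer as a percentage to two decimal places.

P = D₀(1+g)/(r−g) ⇒ P(r−g) = D₀(1+g) ⇒ g(P+D₀) = P·r − D₀
g = (P·r − D₀)/(P + D₀) = (116,125.57×0.138 − 6,300.00) / (116,125.57 + 6,300.00) = 0.079439

7.94%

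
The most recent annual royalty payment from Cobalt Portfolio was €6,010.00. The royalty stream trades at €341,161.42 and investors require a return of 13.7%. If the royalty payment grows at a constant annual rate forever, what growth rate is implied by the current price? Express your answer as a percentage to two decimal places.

11.73%

P = D₀(1+g)/(r−g) ⇒ P(r−g) = D₀(1+g) ⇒ g(P+D₀) = P·r − D₀
g = (P·r − D₀)/(P + D₀) = (€341,161.42×0.137 − €6,010.00) / (€341,161.42 + €6,010.00) = 0.117317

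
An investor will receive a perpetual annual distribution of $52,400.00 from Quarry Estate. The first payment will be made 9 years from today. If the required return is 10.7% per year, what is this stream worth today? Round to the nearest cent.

Value at end of year 8: C / r = $52,400.00 / 0.107 = $489,719.6262
Discount to today: PV = $489,719.6262 / (1 + 0.107)^8 = $489,719.6262 / 2.255179 = $217,153.35

$217153.35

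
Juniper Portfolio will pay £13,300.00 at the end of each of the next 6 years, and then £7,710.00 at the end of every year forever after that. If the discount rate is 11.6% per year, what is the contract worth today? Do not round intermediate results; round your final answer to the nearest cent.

PV of 6-year annuity: £13,300.00 × [1 − (1+0.116)^−6] / 0.116 = 55306.84497
Perpetuity value at year 6: £7,710.00 / 0.116 = 66465.51724
PV of perpetuity: 66465.51724 / (1+0.116)^6 = 34404.18079
Total PV = 55306.84497 + 34404.18079 = 89711.02577

£89711.03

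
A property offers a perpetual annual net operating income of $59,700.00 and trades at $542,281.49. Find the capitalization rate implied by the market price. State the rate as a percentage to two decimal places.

P = C/r ⇒ r = C/P = $59,700.00/$542,281.49 = 0.110090

11.01%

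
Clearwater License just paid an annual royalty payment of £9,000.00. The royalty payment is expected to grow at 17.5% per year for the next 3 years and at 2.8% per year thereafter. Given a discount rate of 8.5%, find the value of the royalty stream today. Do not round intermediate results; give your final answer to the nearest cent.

£237882.96

D_1 = 10575.00000
D_2 = 12425.62500
D_3 = 14600.10938
Terminal value at year 3: TV = D_3×(1+g_2)/(r−g_2) = 15008.91244/0.057 = 263314.25329
P_0 = D_1/(1+r)^1 + D_2/(1+r)^2 + D_3/(1+r)^3 + TV/(1+r)^3
    = 9746.54378 + 10555.01285 + 11430.54387 + 206150.86133 = 237882.96183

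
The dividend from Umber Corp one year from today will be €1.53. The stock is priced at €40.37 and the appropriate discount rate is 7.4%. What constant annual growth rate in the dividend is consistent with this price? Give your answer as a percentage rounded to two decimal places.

P = D₁/(r−g) ⇒ g = r − D₁/P = 0.074 − €1.53/€40.37 = 0.036101

3.61%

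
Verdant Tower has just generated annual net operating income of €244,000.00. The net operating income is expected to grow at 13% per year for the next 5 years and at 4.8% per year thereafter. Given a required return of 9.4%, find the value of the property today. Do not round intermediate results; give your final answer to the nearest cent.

€7881657.20

D_1 = 275720.00000
D_2 = 311563.60000
D_3 = 352066.86800
D_4 = 397835.56084
D_5 = 449554.18375
Terminal value at year 5: TV = D_5×(1+g_2)/(r−g_2) = 471132.78457/0.046 = 10242017.05585
P_0 = D_1/(1+r)^1 + D_2/(1+r)^2 + D_3/(1+r)^3 + D_4/(1+r)^4 + D_5/(1+r)^5 + TV/(1+r)^5
    = 252029.25046 + 260322.71757 + 268889.09584 + 277737.36590 + 286876.80390 + 6535801.96722 = 7881657.20089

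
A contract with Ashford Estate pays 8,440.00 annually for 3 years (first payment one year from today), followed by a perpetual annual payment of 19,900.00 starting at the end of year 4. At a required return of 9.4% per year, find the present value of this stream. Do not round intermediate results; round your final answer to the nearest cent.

PV of 3-year annuity: 8,440.00 × [1 − (1+0.094)^−3] / 0.094 = 21212.73762
Perpetuity value at year 3: 19,900.00 / 0.094 = 211702.12766
PV of perpetuity: 211702.12766 / (1+0.094)^3 = 161686.31265
Total PV = 21212.73762 + 161686.31265 = 182899.05027

182899.05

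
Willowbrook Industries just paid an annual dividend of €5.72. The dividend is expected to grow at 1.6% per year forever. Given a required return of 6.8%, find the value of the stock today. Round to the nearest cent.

€111.76

D₁ = D₀ × (1 + g) = €5.72 × 1.016 = €5.8115
Growing perpetuity: P = D₁ / (r − g) = €5.8115 / (0.068 − 0.016) = €111.76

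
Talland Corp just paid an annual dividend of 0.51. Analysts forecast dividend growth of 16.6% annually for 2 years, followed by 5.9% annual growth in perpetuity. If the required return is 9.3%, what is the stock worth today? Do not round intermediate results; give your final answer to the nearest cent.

19.20

D_1 = 0.59466
D_2 = 0.69337
Terminal value at year 2: TV = D_2×(1+g_2)/(r−g_2) = 0.73428/0.034 = 21.59655
P_0 = D_1/(1+r)^1 + D_2/(1+r)^2 + TV/(1+r)^2
    = 0.54406 + 0.58040 + 18.07773 = 19.20220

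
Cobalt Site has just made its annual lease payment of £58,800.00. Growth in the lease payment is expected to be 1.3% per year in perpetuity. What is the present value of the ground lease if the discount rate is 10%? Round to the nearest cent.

£684648.28

D₁ = D₀ × (1 + g) = £58,800.00 × 1.013 = £59,564.4000
Growing perpetuity: P = D₁ / (r − g) = £59,564.4000 / (0.1 − 0.013) = £684,648.28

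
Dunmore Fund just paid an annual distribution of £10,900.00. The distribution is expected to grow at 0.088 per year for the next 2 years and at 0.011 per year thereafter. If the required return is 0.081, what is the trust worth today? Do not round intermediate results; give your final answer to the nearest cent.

D_1 = 11859.20000
D_2 = 12902.80960
Terminal value at year 2: TV = D_2×(1+g_2)/(r−g_2) = 13044.74051/0.07 = 186353.43579
P_0 = D_1/(1+r)^1 + D_2/(1+r)^2 + TV/(1+r)^2
    = 10970.58279 + 11041.62265 + 159472.57849 = 181484.78393

£181484.78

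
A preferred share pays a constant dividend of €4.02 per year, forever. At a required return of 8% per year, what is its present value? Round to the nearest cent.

Level perpetuity: PV = C / r = €4.02 / 0.08 = €50.25

€50.25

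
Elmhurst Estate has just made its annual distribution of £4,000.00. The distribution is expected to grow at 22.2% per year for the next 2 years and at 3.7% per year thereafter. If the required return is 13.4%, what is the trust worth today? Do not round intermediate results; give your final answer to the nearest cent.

£58612.63

D_1 = 4888.00000
D_2 = 5973.13600
Terminal value at year 2: TV = D_2×(1+g_2)/(r−g_2) = 6194.14203/0.097 = 63857.13435
P_0 = D_1/(1+r)^1 + D_2/(1+r)^2 + TV/(1+r)^2
    = 4310.40564 + 4644.89920 + 49657.32447 = 58612.62932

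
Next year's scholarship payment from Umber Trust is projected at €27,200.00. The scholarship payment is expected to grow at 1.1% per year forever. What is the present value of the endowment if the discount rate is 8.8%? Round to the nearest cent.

Growing perpetuity: P = D₁ / (r − g) = €27,200.0000 / (0.088 − 0.011) = €353,246.75

€353246.75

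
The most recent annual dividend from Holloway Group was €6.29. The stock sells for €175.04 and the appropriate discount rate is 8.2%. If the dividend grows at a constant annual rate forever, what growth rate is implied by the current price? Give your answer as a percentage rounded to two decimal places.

P = D₀(1+g)/(r−g) ⇒ P(r−g) = D₀(1+g) ⇒ g(P+D₀) = P·r − D₀
g = (P·r − D₀)/(P + D₀) = (€175.04×0.082 − €6.29) / (€175.04 + €6.29) = 0.044467

4.45%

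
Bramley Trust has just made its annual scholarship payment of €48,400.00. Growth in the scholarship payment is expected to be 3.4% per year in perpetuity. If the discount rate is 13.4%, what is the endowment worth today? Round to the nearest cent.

D₁ = D₀ × (1 + g) = €48,400.00 × 1.034 = €50,045.6000
Growing perpetuity: P = D₁ / (r − g) = €50,045.6000 / (0.134 − 0.034) = €500,456.00

€500456.00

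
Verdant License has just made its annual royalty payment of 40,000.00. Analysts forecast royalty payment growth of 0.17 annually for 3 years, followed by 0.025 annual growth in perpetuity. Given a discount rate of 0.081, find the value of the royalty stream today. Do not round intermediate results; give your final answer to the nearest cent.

1069140.67

D_1 = 46800.00000
D_2 = 54756.00000
D_3 = 64064.52000
Terminal value at year 3: TV = D_3×(1+g_2)/(r−g_2) = 65666.13300/0.056 = 1172609.51786
P_0 = D_1/(1+r)^1 + D_2/(1+r)^2 + D_3/(1+r)^3 + TV/(1+r)^3
    = 43293.24699 + 46857.63088 + 50715.47468 + 928274.31337 = 1069140.66593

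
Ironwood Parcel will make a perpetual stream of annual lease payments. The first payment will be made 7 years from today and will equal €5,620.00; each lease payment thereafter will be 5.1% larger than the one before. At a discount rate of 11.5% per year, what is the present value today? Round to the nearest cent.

Value at end of year 6: C₁ / (r − g) = €5,620.00 / (0.115 − 0.051) = €87,812.5000
Discount to today: PV = €87,812.5000 / (1 + 0.115)^6 = €87,812.5000 / 1.921539 = €45,699.05

€45699.05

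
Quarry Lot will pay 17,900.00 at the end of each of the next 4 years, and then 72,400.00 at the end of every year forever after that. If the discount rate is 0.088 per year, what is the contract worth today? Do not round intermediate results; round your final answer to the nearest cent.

PV of 4-year annuity: 17,900.00 × [1 − (1+0.088)^−4] / 0.088 = 58246.47782
Perpetuity value at year 4: 72,400.00 / 0.088 = 822727.27273
PV of perpetuity: 822727.27273 / (1+0.088)^4 = 587138.16690
Total PV = 58246.47782 + 587138.16690 = 645384.64472

645384.64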